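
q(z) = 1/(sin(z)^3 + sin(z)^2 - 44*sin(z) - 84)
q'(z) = (-3*sin(z)^2*cos(z) - 2*sin(z)*cos(z) + 44*cos(z))/(sin(z)^3 + sin(z)^2 - 44*sin(z) - 84)^2 = (-3*sin(z)^2 - 2*sin(z) + 44)*cos(z)/(sin(z)^3 + sin(z)^2 - 44*sin(z) - 84)^2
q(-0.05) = -0.01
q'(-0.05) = 0.01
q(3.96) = -0.02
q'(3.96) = -0.01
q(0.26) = -0.01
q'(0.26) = 0.00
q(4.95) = -0.02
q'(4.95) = 0.01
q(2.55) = -0.01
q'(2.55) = -0.00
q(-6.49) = -0.01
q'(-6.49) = 0.01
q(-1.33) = -0.02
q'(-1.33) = 0.01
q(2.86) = -0.01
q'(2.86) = -0.00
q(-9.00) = -0.02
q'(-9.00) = -0.00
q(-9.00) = -0.02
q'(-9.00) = -0.00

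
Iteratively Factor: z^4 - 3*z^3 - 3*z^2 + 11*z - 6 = (z - 3)*(z^3 - 3*z + 2) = (z - 3)*(z + 2)*(z^2 - 2*z + 1) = (z - 3)*(z - 1)*(z + 2)*(z - 1)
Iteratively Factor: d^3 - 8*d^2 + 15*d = (d)*(d^2 - 8*d + 15) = d*(d - 5)*(d - 3)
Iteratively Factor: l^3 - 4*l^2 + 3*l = (l - 1)*(l^2 - 3*l) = (l - 3)*(l - 1)*(l)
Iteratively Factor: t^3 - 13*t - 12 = (t + 3)*(t^2 - 3*t - 4) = (t + 1)*(t + 3)*(t - 4)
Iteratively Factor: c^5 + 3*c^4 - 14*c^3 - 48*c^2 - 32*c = (c - 4)*(c^4 + 7*c^3 + 14*c^2 + 8*c) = (c - 4)*(c + 4)*(c^3 + 3*c^2 + 2*c) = (c - 4)*(c + 1)*(c + 4)*(c^2 + 2*c) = (c - 4)*(c + 1)*(c + 2)*(c + 4)*(c)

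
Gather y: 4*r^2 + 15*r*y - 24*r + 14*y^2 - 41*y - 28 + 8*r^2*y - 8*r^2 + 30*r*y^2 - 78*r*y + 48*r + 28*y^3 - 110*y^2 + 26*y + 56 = -4*r^2 + 24*r + 28*y^3 + y^2*(30*r - 96) + y*(8*r^2 - 63*r - 15) + 28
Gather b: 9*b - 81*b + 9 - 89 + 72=-72*b - 8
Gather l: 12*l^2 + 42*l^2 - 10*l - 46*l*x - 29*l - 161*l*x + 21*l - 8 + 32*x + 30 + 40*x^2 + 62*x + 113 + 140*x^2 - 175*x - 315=54*l^2 + l*(-207*x - 18) + 180*x^2 - 81*x - 180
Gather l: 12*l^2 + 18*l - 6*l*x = 12*l^2 + l*(18 - 6*x)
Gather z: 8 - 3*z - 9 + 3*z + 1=0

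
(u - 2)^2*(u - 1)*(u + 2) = u^4 - 3*u^3 - 2*u^2 + 12*u - 8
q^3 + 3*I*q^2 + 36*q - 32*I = (q - 4*I)*(q - I)*(q + 8*I)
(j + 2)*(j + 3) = j^2 + 5*j + 6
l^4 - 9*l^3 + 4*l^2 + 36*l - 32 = (l - 8)*(l - 2)*(l - 1)*(l + 2)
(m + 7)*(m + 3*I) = m^2 + 7*m + 3*I*m + 21*I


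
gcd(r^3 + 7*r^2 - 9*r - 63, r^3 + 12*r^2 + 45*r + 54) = r + 3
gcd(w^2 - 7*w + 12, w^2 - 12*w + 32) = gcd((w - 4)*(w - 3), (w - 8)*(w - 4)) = w - 4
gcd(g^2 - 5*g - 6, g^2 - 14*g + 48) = g - 6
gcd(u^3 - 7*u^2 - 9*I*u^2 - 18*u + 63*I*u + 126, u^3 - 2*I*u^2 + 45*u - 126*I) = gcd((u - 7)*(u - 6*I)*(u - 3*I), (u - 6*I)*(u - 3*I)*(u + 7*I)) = u^2 - 9*I*u - 18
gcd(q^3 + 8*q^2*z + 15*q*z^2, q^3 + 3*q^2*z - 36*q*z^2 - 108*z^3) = q + 3*z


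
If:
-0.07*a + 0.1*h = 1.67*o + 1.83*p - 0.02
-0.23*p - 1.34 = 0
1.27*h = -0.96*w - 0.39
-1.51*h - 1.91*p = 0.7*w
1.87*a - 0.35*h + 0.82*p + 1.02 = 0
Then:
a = 5.67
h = 19.54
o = 7.33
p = -5.83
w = -26.26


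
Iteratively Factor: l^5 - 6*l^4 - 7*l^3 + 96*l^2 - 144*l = (l)*(l^4 - 6*l^3 - 7*l^2 + 96*l - 144) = l*(l - 4)*(l^3 - 2*l^2 - 15*l + 36) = l*(l - 4)*(l - 3)*(l^2 + l - 12) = l*(l - 4)*(l - 3)^2*(l + 4)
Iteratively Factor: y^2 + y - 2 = (y + 2)*(y - 1)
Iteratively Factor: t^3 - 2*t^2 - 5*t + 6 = (t - 3)*(t^2 + t - 2) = (t - 3)*(t + 2)*(t - 1)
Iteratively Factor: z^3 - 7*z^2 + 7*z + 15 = (z - 5)*(z^2 - 2*z - 3) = (z - 5)*(z - 3)*(z + 1)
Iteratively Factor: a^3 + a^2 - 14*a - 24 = (a + 3)*(a^2 - 2*a - 8) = (a + 2)*(a + 3)*(a - 4)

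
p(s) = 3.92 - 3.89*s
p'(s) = -3.89000000000000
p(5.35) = -16.89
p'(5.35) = -3.89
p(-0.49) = 5.83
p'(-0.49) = -3.89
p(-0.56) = 6.10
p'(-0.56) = -3.89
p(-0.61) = 6.29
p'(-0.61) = -3.89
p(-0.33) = 5.20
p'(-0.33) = -3.89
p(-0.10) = 4.31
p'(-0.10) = -3.89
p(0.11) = 3.49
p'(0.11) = -3.89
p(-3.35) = 16.95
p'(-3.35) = -3.89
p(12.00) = -42.76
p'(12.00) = -3.89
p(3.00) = -7.75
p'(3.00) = -3.89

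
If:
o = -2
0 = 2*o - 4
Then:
No Solution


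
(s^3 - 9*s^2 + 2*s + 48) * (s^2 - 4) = s^5 - 9*s^4 - 2*s^3 + 84*s^2 - 8*s - 192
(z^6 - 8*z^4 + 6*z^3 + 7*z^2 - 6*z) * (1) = z^6 - 8*z^4 + 6*z^3 + 7*z^2 - 6*z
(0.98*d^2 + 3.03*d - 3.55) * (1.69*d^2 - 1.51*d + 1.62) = 1.6562*d^4 + 3.6409*d^3 - 8.9872*d^2 + 10.2691*d - 5.751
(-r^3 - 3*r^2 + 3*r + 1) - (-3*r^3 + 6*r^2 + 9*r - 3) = 2*r^3 - 9*r^2 - 6*r + 4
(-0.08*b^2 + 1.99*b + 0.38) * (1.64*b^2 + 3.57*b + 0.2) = -0.1312*b^4 + 2.978*b^3 + 7.7115*b^2 + 1.7546*b + 0.076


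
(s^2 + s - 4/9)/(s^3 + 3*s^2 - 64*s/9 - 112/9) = (3*s - 1)/(3*s^2 + 5*s - 28)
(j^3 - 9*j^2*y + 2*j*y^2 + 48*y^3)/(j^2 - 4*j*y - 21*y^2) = (-j^3 + 9*j^2*y - 2*j*y^2 - 48*y^3)/(-j^2 + 4*j*y + 21*y^2)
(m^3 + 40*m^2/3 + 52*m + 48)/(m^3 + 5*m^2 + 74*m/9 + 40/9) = 3*(m^2 + 12*m + 36)/(3*m^2 + 11*m + 10)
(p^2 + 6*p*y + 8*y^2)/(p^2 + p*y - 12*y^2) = (-p - 2*y)/(-p + 3*y)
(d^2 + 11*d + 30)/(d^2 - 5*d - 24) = (d^2 + 11*d + 30)/(d^2 - 5*d - 24)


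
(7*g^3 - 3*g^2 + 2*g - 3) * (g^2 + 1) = 7*g^5 - 3*g^4 + 9*g^3 - 6*g^2 + 2*g - 3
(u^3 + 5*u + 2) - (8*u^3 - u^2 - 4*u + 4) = -7*u^3 + u^2 + 9*u - 2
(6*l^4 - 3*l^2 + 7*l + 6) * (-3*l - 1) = -18*l^5 - 6*l^4 + 9*l^3 - 18*l^2 - 25*l - 6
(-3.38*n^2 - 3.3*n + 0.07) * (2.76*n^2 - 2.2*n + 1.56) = -9.3288*n^4 - 1.672*n^3 + 2.1804*n^2 - 5.302*n + 0.1092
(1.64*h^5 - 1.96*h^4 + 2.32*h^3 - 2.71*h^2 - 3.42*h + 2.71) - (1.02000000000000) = 1.64*h^5 - 1.96*h^4 + 2.32*h^3 - 2.71*h^2 - 3.42*h + 1.69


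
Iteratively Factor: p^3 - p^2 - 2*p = (p - 2)*(p^2 + p) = p*(p - 2)*(p + 1)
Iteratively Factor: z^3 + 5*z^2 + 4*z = (z + 1)*(z^2 + 4*z) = (z + 1)*(z + 4)*(z)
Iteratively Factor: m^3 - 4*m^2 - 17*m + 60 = (m + 4)*(m^2 - 8*m + 15) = (m - 3)*(m + 4)*(m - 5)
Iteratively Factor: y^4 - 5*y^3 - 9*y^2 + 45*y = (y - 3)*(y^3 - 2*y^2 - 15*y) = (y - 5)*(y - 3)*(y^2 + 3*y) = y*(y - 5)*(y - 3)*(y + 3)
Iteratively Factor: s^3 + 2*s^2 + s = (s)*(s^2 + 2*s + 1) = s*(s + 1)*(s + 1)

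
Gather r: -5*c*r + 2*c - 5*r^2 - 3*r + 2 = 2*c - 5*r^2 + r*(-5*c - 3) + 2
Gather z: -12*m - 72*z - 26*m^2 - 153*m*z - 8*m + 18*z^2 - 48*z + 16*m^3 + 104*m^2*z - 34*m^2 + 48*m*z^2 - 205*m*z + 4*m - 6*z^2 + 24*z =16*m^3 - 60*m^2 - 16*m + z^2*(48*m + 12) + z*(104*m^2 - 358*m - 96)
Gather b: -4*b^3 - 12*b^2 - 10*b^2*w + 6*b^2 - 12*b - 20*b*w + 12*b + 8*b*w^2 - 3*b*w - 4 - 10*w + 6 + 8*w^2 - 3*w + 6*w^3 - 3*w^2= -4*b^3 + b^2*(-10*w - 6) + b*(8*w^2 - 23*w) + 6*w^3 + 5*w^2 - 13*w + 2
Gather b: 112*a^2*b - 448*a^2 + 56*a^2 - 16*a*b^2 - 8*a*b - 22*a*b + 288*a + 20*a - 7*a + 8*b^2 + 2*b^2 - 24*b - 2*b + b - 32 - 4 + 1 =-392*a^2 + 301*a + b^2*(10 - 16*a) + b*(112*a^2 - 30*a - 25) - 35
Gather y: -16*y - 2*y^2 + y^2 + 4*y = -y^2 - 12*y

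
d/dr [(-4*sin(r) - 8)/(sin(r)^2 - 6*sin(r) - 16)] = 4*cos(r)/(sin(r) - 8)^2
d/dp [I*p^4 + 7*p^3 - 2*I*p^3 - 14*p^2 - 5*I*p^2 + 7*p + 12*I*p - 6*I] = 4*I*p^3 + p^2*(21 - 6*I) + p*(-28 - 10*I) + 7 + 12*I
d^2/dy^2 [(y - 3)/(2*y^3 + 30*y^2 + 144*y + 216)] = 3*(y^3 - 3*y^2 - 69*y - 171)/(y^7 + 33*y^6 + 459*y^5 + 3483*y^4 + 15552*y^3 + 40824*y^2 + 58320*y + 34992)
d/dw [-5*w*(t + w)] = -5*t - 10*w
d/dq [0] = 0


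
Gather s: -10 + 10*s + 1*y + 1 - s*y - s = s*(9 - y) + y - 9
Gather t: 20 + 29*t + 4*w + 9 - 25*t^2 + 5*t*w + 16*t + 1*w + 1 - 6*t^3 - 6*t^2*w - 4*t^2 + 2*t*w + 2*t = -6*t^3 + t^2*(-6*w - 29) + t*(7*w + 47) + 5*w + 30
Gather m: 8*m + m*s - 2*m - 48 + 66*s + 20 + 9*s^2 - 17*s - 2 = m*(s + 6) + 9*s^2 + 49*s - 30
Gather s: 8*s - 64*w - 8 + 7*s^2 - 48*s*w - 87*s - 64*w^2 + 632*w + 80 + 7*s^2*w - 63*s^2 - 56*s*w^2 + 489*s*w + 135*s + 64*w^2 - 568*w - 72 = s^2*(7*w - 56) + s*(-56*w^2 + 441*w + 56)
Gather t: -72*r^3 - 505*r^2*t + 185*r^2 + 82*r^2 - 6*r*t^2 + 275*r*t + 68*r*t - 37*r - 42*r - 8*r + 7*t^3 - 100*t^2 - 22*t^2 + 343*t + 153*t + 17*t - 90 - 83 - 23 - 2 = -72*r^3 + 267*r^2 - 87*r + 7*t^3 + t^2*(-6*r - 122) + t*(-505*r^2 + 343*r + 513) - 198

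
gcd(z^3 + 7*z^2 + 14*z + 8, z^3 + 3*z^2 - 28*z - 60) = z + 2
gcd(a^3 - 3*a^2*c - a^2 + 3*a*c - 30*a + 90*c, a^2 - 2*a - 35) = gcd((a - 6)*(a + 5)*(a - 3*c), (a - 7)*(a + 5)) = a + 5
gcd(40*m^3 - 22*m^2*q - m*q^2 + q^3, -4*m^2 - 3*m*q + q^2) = -4*m + q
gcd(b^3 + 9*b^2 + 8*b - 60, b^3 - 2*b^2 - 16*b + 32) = b - 2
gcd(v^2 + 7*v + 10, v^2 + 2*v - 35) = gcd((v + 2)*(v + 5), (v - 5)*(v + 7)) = 1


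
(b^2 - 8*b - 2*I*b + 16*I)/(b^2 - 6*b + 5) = (b^2 - 8*b - 2*I*b + 16*I)/(b^2 - 6*b + 5)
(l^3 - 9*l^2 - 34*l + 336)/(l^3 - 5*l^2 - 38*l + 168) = (l - 8)/(l - 4)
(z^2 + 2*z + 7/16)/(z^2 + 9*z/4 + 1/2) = (z + 7/4)/(z + 2)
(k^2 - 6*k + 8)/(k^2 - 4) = (k - 4)/(k + 2)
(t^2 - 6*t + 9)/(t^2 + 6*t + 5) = (t^2 - 6*t + 9)/(t^2 + 6*t + 5)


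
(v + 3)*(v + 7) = v^2 + 10*v + 21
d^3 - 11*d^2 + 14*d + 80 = (d - 8)*(d - 5)*(d + 2)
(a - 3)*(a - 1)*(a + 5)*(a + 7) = a^4 + 8*a^3 - 10*a^2 - 104*a + 105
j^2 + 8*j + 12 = (j + 2)*(j + 6)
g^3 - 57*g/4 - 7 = (g - 4)*(g + 1/2)*(g + 7/2)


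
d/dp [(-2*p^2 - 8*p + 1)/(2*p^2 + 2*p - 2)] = (3*p^2 + p + 7/2)/(p^4 + 2*p^3 - p^2 - 2*p + 1)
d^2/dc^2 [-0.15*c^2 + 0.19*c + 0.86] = -0.300000000000000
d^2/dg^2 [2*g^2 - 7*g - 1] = 4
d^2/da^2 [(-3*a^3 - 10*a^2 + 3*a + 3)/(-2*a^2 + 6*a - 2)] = (51*a^3 - 66*a^2 + 45*a - 23)/(a^6 - 9*a^5 + 30*a^4 - 45*a^3 + 30*a^2 - 9*a + 1)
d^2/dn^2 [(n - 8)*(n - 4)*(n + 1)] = 6*n - 22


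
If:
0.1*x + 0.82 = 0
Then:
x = -8.20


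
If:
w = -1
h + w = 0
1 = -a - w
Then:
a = 0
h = 1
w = -1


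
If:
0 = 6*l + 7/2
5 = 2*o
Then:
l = -7/12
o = 5/2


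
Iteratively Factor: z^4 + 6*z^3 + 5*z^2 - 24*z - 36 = (z + 2)*(z^3 + 4*z^2 - 3*z - 18) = (z + 2)*(z + 3)*(z^2 + z - 6) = (z + 2)*(z + 3)^2*(z - 2)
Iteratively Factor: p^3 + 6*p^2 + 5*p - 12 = (p - 1)*(p^2 + 7*p + 12) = (p - 1)*(p + 4)*(p + 3)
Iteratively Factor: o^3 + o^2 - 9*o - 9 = (o + 1)*(o^2 - 9) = (o + 1)*(o + 3)*(o - 3)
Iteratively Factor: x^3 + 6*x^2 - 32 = (x + 4)*(x^2 + 2*x - 8) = (x - 2)*(x + 4)*(x + 4)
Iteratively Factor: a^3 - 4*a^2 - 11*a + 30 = (a + 3)*(a^2 - 7*a + 10) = (a - 2)*(a + 3)*(a - 5)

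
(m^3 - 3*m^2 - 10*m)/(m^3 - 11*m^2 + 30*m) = (m + 2)/(m - 6)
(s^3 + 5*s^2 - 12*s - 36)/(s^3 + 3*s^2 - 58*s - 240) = (s^2 - s - 6)/(s^2 - 3*s - 40)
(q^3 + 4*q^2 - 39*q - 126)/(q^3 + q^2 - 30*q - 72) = (q + 7)/(q + 4)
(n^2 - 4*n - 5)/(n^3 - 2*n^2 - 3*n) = (n - 5)/(n*(n - 3))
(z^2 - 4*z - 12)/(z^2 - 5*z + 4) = (z^2 - 4*z - 12)/(z^2 - 5*z + 4)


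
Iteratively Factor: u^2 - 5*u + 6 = (u - 3)*(u - 2)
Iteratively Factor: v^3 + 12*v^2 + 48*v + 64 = (v + 4)*(v^2 + 8*v + 16) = (v + 4)^2*(v + 4)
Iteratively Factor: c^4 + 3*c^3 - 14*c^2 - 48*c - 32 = (c + 1)*(c^3 + 2*c^2 - 16*c - 32) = (c + 1)*(c + 4)*(c^2 - 2*c - 8) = (c + 1)*(c + 2)*(c + 4)*(c - 4)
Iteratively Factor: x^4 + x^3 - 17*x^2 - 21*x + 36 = (x + 3)*(x^3 - 2*x^2 - 11*x + 12) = (x - 4)*(x + 3)*(x^2 + 2*x - 3) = (x - 4)*(x + 3)^2*(x - 1)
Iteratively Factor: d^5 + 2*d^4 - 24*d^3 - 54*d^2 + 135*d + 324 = (d - 4)*(d^4 + 6*d^3 - 54*d - 81) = (d - 4)*(d - 3)*(d^3 + 9*d^2 + 27*d + 27) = (d - 4)*(d - 3)*(d + 3)*(d^2 + 6*d + 9) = (d - 4)*(d - 3)*(d + 3)^2*(d + 3)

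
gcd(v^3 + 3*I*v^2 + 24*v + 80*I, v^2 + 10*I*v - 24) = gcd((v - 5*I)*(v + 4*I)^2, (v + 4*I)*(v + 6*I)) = v + 4*I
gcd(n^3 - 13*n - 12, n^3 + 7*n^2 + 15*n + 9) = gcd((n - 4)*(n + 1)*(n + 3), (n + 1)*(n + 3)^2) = n^2 + 4*n + 3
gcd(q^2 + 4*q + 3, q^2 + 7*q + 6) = q + 1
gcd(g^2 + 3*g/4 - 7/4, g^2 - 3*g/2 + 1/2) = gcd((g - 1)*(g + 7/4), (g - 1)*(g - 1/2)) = g - 1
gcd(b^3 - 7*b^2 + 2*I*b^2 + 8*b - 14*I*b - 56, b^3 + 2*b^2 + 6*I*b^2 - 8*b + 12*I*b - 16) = b + 4*I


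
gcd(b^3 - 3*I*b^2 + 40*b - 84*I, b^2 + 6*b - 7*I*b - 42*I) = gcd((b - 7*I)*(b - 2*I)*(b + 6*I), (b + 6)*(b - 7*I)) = b - 7*I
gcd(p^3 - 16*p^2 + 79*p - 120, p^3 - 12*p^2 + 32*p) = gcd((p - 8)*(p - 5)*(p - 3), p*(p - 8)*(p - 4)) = p - 8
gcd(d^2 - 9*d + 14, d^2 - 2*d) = d - 2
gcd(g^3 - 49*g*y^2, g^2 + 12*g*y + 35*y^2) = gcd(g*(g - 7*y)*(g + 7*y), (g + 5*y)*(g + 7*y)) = g + 7*y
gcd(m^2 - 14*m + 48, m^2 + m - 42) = m - 6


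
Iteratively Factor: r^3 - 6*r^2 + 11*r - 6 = (r - 3)*(r^2 - 3*r + 2) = (r - 3)*(r - 1)*(r - 2)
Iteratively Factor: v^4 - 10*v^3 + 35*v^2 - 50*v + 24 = (v - 3)*(v^3 - 7*v^2 + 14*v - 8) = (v - 3)*(v - 1)*(v^2 - 6*v + 8) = (v - 3)*(v - 2)*(v - 1)*(v - 4)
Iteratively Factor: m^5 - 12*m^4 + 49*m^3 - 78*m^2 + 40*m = (m)*(m^4 - 12*m^3 + 49*m^2 - 78*m + 40) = m*(m - 4)*(m^3 - 8*m^2 + 17*m - 10) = m*(m - 5)*(m - 4)*(m^2 - 3*m + 2) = m*(m - 5)*(m - 4)*(m - 1)*(m - 2)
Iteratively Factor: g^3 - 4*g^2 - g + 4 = (g + 1)*(g^2 - 5*g + 4) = (g - 4)*(g + 1)*(g - 1)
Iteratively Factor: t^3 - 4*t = (t)*(t^2 - 4) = t*(t + 2)*(t - 2)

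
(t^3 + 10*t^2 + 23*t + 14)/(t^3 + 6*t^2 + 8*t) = (t^2 + 8*t + 7)/(t*(t + 4))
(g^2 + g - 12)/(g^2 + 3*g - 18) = (g + 4)/(g + 6)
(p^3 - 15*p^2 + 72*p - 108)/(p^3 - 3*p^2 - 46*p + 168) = (p^2 - 9*p + 18)/(p^2 + 3*p - 28)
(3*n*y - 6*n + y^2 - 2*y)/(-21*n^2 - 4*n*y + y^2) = (y - 2)/(-7*n + y)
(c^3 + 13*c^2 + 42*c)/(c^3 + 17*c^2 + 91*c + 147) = c*(c + 6)/(c^2 + 10*c + 21)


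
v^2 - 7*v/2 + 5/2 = (v - 5/2)*(v - 1)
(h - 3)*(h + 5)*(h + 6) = h^3 + 8*h^2 - 3*h - 90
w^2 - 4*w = w*(w - 4)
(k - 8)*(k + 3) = k^2 - 5*k - 24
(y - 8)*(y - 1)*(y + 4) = y^3 - 5*y^2 - 28*y + 32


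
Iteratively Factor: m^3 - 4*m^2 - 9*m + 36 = (m - 3)*(m^2 - m - 12) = (m - 4)*(m - 3)*(m + 3)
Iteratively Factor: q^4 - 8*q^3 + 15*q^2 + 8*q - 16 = (q - 1)*(q^3 - 7*q^2 + 8*q + 16) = (q - 1)*(q + 1)*(q^2 - 8*q + 16) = (q - 4)*(q - 1)*(q + 1)*(q - 4)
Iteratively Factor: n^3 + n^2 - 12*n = (n)*(n^2 + n - 12) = n*(n + 4)*(n - 3)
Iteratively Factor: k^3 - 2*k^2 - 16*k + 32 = (k + 4)*(k^2 - 6*k + 8) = (k - 2)*(k + 4)*(k - 4)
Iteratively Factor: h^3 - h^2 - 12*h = (h)*(h^2 - h - 12) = h*(h - 4)*(h + 3)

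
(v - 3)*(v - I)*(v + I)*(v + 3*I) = v^4 - 3*v^3 + 3*I*v^3 + v^2 - 9*I*v^2 - 3*v + 3*I*v - 9*I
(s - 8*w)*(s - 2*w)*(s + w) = s^3 - 9*s^2*w + 6*s*w^2 + 16*w^3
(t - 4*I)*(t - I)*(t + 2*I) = t^3 - 3*I*t^2 + 6*t - 8*I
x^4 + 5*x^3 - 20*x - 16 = (x - 2)*(x + 1)*(x + 2)*(x + 4)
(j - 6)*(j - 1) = j^2 - 7*j + 6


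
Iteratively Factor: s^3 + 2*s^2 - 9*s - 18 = (s + 3)*(s^2 - s - 6) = (s - 3)*(s + 3)*(s + 2)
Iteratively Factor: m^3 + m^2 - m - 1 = (m + 1)*(m^2 - 1) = (m + 1)^2*(m - 1)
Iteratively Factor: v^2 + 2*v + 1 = (v + 1)*(v + 1)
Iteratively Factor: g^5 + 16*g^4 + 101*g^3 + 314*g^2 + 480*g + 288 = (g + 2)*(g^4 + 14*g^3 + 73*g^2 + 168*g + 144) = (g + 2)*(g + 3)*(g^3 + 11*g^2 + 40*g + 48) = (g + 2)*(g + 3)*(g + 4)*(g^2 + 7*g + 12) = (g + 2)*(g + 3)^2*(g + 4)*(g + 4)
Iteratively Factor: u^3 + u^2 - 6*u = (u - 2)*(u^2 + 3*u) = u*(u - 2)*(u + 3)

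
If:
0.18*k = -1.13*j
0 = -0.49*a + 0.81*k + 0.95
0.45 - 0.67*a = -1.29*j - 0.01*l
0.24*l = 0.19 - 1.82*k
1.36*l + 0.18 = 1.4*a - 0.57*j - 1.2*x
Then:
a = 0.94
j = 0.10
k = -0.61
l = 5.38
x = -5.20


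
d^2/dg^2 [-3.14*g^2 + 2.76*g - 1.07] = -6.28000000000000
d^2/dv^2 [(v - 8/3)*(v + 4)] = 2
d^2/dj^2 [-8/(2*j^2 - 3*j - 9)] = 16*(-4*j^2 + 6*j + (4*j - 3)^2 + 18)/(-2*j^2 + 3*j + 9)^3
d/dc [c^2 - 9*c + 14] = 2*c - 9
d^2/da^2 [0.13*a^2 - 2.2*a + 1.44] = 0.260000000000000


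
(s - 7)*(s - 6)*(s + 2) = s^3 - 11*s^2 + 16*s + 84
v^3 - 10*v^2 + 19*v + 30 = (v - 6)*(v - 5)*(v + 1)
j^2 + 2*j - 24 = (j - 4)*(j + 6)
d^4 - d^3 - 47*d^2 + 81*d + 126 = (d - 6)*(d - 3)*(d + 1)*(d + 7)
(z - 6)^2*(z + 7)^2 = z^4 + 2*z^3 - 83*z^2 - 84*z + 1764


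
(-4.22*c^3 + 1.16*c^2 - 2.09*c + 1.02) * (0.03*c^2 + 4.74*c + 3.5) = -0.1266*c^5 - 19.968*c^4 - 9.3343*c^3 - 5.816*c^2 - 2.4802*c + 3.57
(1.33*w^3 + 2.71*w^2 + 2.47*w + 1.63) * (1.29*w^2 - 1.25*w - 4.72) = 1.7157*w^5 + 1.8334*w^4 - 6.4788*w^3 - 13.776*w^2 - 13.6959*w - 7.6936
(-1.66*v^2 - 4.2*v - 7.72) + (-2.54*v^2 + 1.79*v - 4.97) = -4.2*v^2 - 2.41*v - 12.69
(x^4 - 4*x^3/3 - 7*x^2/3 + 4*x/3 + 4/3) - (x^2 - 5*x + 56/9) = x^4 - 4*x^3/3 - 10*x^2/3 + 19*x/3 - 44/9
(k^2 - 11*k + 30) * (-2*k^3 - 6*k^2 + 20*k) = -2*k^5 + 16*k^4 + 26*k^3 - 400*k^2 + 600*k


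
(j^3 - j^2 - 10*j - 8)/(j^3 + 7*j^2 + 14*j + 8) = (j - 4)/(j + 4)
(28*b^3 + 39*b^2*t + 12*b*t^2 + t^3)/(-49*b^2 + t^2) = (4*b^2 + 5*b*t + t^2)/(-7*b + t)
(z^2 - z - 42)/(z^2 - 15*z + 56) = (z + 6)/(z - 8)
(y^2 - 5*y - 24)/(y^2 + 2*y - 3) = (y - 8)/(y - 1)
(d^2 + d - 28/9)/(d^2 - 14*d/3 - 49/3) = (d - 4/3)/(d - 7)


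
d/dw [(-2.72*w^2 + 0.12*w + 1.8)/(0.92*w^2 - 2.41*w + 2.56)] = (6.4448*w^2 - 17.2384*w + 4.6452)/(0.8464*w^4 - 4.4344*w^3 + 10.5185*w^2 - 12.3392*w + 6.5536)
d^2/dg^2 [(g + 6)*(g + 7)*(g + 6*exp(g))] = 6*g^2*exp(g) + 102*g*exp(g) + 6*g + 420*exp(g) + 26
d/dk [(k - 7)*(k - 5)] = 2*k - 12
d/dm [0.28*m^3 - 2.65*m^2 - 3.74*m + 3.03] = 0.84*m^2 - 5.3*m - 3.74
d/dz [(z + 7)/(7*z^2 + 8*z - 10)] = (7*z^2 + 8*z - 2*(z + 7)*(7*z + 4) - 10)/(7*z^2 + 8*z - 10)^2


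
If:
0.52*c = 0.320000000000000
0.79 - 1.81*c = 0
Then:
No Solution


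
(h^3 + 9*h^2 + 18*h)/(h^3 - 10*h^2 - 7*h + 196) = h*(h^2 + 9*h + 18)/(h^3 - 10*h^2 - 7*h + 196)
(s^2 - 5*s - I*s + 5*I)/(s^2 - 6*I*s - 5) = (s - 5)/(s - 5*I)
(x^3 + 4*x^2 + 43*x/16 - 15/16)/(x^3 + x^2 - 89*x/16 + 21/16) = (4*x + 5)/(4*x - 7)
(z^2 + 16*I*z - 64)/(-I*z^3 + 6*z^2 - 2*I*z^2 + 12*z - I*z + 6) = (I*z^2 - 16*z - 64*I)/(z^3 + z^2*(2 + 6*I) + z*(1 + 12*I) + 6*I)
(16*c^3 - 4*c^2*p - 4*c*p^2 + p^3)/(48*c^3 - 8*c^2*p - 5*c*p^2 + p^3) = (-4*c^2 + p^2)/(-12*c^2 - c*p + p^2)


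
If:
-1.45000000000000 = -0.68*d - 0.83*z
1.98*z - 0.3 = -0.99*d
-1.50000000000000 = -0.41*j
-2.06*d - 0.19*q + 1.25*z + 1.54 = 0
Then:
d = 5.00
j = 3.66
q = -61.52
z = -2.35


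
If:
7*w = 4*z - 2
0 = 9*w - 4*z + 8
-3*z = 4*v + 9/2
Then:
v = 39/16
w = -3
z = -19/4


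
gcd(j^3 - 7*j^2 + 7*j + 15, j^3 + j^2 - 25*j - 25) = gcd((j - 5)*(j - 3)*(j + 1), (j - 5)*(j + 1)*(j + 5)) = j^2 - 4*j - 5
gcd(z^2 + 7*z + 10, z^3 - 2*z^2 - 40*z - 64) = z + 2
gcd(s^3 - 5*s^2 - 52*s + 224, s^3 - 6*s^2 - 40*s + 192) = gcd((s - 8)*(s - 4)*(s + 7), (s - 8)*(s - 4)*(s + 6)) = s^2 - 12*s + 32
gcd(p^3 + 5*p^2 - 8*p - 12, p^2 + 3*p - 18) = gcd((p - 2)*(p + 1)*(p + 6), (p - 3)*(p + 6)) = p + 6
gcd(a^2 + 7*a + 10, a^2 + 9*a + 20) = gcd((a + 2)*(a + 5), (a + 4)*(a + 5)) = a + 5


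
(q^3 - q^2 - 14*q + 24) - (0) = q^3 - q^2 - 14*q + 24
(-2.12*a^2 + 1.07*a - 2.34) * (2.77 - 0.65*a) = 1.378*a^3 - 6.5679*a^2 + 4.4849*a - 6.4818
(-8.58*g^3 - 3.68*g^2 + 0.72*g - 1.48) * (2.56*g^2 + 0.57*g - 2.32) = -21.9648*g^5 - 14.3114*g^4 + 19.6512*g^3 + 5.1592*g^2 - 2.514*g + 3.4336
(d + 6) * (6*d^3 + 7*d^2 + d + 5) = 6*d^4 + 43*d^3 + 43*d^2 + 11*d + 30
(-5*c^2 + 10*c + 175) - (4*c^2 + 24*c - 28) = -9*c^2 - 14*c + 203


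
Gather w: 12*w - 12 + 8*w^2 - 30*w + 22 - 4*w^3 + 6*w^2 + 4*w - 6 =-4*w^3 + 14*w^2 - 14*w + 4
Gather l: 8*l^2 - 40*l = 8*l^2 - 40*l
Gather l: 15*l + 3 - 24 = 15*l - 21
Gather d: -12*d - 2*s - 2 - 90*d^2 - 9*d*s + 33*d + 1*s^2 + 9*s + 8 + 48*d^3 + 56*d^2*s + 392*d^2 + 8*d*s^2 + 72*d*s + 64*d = 48*d^3 + d^2*(56*s + 302) + d*(8*s^2 + 63*s + 85) + s^2 + 7*s + 6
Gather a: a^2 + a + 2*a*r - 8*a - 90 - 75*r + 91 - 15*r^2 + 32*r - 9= a^2 + a*(2*r - 7) - 15*r^2 - 43*r - 8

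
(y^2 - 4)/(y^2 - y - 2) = (y + 2)/(y + 1)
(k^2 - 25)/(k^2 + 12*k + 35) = (k - 5)/(k + 7)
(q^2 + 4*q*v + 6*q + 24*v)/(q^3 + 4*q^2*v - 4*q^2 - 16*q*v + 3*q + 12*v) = (q + 6)/(q^2 - 4*q + 3)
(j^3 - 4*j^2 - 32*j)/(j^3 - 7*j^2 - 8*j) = (j + 4)/(j + 1)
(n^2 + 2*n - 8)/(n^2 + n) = (n^2 + 2*n - 8)/(n*(n + 1))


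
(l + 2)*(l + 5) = l^2 + 7*l + 10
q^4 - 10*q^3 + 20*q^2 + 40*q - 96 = (q - 6)*(q - 4)*(q - 2)*(q + 2)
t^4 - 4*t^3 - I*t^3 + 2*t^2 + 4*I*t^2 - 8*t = t*(t - 4)*(t - 2*I)*(t + I)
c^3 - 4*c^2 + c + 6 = (c - 3)*(c - 2)*(c + 1)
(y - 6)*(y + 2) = y^2 - 4*y - 12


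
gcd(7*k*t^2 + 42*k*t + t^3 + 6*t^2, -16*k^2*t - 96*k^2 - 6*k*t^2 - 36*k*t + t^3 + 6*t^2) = t + 6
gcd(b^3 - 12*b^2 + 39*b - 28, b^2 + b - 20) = b - 4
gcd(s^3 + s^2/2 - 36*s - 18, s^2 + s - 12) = 1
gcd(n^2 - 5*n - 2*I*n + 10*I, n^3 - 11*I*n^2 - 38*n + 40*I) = n - 2*I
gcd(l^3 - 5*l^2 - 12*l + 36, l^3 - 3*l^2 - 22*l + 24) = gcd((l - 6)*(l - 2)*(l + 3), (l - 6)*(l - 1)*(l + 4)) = l - 6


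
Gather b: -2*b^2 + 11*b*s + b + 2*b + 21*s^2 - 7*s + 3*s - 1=-2*b^2 + b*(11*s + 3) + 21*s^2 - 4*s - 1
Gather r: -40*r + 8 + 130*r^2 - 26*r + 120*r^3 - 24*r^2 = 120*r^3 + 106*r^2 - 66*r + 8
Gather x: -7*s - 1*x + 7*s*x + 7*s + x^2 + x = 7*s*x + x^2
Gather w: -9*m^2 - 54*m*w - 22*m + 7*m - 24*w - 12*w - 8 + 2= -9*m^2 - 15*m + w*(-54*m - 36) - 6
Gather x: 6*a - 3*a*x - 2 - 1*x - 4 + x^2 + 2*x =6*a + x^2 + x*(1 - 3*a) - 6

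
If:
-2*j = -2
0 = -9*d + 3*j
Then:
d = 1/3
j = 1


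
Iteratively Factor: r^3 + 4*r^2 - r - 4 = (r - 1)*(r^2 + 5*r + 4) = (r - 1)*(r + 4)*(r + 1)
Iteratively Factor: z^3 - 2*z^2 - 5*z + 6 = (z + 2)*(z^2 - 4*z + 3) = (z - 1)*(z + 2)*(z - 3)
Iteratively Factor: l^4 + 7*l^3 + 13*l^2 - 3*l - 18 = (l + 3)*(l^3 + 4*l^2 + l - 6) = (l + 2)*(l + 3)*(l^2 + 2*l - 3) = (l + 2)*(l + 3)^2*(l - 1)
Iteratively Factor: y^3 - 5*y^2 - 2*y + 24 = (y + 2)*(y^2 - 7*y + 12) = (y - 4)*(y + 2)*(y - 3)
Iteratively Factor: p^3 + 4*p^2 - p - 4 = (p + 1)*(p^2 + 3*p - 4) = (p - 1)*(p + 1)*(p + 4)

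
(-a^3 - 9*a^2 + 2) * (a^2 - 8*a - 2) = -a^5 - a^4 + 74*a^3 + 20*a^2 - 16*a - 4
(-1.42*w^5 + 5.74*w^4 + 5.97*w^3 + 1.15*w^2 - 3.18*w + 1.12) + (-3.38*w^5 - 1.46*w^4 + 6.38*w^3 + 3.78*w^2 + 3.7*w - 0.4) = -4.8*w^5 + 4.28*w^4 + 12.35*w^3 + 4.93*w^2 + 0.52*w + 0.72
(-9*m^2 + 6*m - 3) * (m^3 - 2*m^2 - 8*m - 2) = -9*m^5 + 24*m^4 + 57*m^3 - 24*m^2 + 12*m + 6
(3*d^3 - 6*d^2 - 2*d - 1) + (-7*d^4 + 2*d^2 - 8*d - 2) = -7*d^4 + 3*d^3 - 4*d^2 - 10*d - 3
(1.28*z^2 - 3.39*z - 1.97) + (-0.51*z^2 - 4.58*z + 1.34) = 0.77*z^2 - 7.97*z - 0.63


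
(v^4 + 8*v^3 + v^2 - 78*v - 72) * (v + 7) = v^5 + 15*v^4 + 57*v^3 - 71*v^2 - 618*v - 504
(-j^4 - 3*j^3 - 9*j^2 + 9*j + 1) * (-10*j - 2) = 10*j^5 + 32*j^4 + 96*j^3 - 72*j^2 - 28*j - 2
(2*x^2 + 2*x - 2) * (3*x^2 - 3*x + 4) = 6*x^4 - 4*x^2 + 14*x - 8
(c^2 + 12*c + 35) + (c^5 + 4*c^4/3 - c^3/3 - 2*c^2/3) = c^5 + 4*c^4/3 - c^3/3 + c^2/3 + 12*c + 35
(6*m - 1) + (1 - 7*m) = -m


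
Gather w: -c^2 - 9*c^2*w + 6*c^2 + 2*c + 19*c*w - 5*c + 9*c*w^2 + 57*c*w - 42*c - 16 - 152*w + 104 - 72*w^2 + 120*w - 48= 5*c^2 - 45*c + w^2*(9*c - 72) + w*(-9*c^2 + 76*c - 32) + 40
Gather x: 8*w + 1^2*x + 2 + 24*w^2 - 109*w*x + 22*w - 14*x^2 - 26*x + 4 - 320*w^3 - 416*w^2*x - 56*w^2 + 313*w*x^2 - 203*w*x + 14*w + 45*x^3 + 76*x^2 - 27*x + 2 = -320*w^3 - 32*w^2 + 44*w + 45*x^3 + x^2*(313*w + 62) + x*(-416*w^2 - 312*w - 52) + 8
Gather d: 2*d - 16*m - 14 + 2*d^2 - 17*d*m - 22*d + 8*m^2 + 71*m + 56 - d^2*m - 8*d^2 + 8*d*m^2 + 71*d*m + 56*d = d^2*(-m - 6) + d*(8*m^2 + 54*m + 36) + 8*m^2 + 55*m + 42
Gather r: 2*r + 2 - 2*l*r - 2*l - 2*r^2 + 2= -2*l - 2*r^2 + r*(2 - 2*l) + 4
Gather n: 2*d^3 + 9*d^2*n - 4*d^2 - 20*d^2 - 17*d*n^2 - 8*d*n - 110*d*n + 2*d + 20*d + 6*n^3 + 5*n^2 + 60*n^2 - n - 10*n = 2*d^3 - 24*d^2 + 22*d + 6*n^3 + n^2*(65 - 17*d) + n*(9*d^2 - 118*d - 11)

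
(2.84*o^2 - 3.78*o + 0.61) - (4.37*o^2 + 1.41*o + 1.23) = -1.53*o^2 - 5.19*o - 0.62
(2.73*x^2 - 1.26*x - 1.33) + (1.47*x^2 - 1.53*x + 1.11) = 4.2*x^2 - 2.79*x - 0.22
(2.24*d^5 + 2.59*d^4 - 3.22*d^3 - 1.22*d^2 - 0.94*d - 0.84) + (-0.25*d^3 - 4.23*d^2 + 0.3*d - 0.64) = 2.24*d^5 + 2.59*d^4 - 3.47*d^3 - 5.45*d^2 - 0.64*d - 1.48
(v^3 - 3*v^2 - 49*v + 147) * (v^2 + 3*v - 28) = v^5 - 86*v^3 + 84*v^2 + 1813*v - 4116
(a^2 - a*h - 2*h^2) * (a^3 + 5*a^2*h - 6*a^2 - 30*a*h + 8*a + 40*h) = a^5 + 4*a^4*h - 6*a^4 - 7*a^3*h^2 - 24*a^3*h + 8*a^3 - 10*a^2*h^3 + 42*a^2*h^2 + 32*a^2*h + 60*a*h^3 - 56*a*h^2 - 80*h^3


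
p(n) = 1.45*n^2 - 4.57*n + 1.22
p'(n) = 2.9*n - 4.57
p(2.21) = -1.80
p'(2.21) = 1.84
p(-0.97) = 7.02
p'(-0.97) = -7.38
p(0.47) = -0.61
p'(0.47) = -3.21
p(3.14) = 1.17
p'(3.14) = 4.54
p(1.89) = -2.24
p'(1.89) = 0.91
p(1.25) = -2.23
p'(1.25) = -0.94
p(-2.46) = 21.24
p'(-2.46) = -11.70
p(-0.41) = 3.34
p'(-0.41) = -5.76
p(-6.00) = 80.84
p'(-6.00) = -21.97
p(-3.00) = 27.98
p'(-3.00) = -13.27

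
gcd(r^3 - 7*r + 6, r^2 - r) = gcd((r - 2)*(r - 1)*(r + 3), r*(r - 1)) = r - 1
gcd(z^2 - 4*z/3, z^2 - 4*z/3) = z^2 - 4*z/3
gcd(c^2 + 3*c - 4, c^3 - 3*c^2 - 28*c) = c + 4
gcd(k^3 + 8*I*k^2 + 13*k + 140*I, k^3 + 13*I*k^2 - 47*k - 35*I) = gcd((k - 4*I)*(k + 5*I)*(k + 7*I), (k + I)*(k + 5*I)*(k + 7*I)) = k^2 + 12*I*k - 35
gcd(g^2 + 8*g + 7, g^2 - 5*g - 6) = g + 1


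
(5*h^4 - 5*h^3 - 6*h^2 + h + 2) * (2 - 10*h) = -50*h^5 + 60*h^4 + 50*h^3 - 22*h^2 - 18*h + 4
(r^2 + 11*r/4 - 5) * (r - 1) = r^3 + 7*r^2/4 - 31*r/4 + 5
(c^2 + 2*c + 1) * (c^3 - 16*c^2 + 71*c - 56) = c^5 - 14*c^4 + 40*c^3 + 70*c^2 - 41*c - 56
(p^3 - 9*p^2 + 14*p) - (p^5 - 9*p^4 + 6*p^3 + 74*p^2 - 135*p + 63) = -p^5 + 9*p^4 - 5*p^3 - 83*p^2 + 149*p - 63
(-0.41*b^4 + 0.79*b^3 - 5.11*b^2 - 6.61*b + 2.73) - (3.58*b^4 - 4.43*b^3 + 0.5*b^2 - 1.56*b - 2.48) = -3.99*b^4 + 5.22*b^3 - 5.61*b^2 - 5.05*b + 5.21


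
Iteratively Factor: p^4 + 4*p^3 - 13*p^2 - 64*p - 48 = (p + 1)*(p^3 + 3*p^2 - 16*p - 48) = (p + 1)*(p + 4)*(p^2 - p - 12) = (p - 4)*(p + 1)*(p + 4)*(p + 3)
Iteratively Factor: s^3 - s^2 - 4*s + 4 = (s - 2)*(s^2 + s - 2) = (s - 2)*(s - 1)*(s + 2)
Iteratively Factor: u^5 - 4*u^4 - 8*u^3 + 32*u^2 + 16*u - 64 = (u + 2)*(u^4 - 6*u^3 + 4*u^2 + 24*u - 32) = (u - 4)*(u + 2)*(u^3 - 2*u^2 - 4*u + 8) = (u - 4)*(u - 2)*(u + 2)*(u^2 - 4) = (u - 4)*(u - 2)^2*(u + 2)*(u + 2)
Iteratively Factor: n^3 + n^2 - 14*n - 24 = (n + 2)*(n^2 - n - 12) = (n + 2)*(n + 3)*(n - 4)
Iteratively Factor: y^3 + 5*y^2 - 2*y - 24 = (y - 2)*(y^2 + 7*y + 12) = (y - 2)*(y + 4)*(y + 3)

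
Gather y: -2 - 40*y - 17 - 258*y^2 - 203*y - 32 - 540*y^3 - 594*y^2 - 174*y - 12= -540*y^3 - 852*y^2 - 417*y - 63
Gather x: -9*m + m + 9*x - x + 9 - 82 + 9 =-8*m + 8*x - 64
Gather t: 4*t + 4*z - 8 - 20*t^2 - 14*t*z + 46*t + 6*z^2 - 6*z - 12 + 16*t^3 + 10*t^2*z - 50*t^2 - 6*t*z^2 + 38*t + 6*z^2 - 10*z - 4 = 16*t^3 + t^2*(10*z - 70) + t*(-6*z^2 - 14*z + 88) + 12*z^2 - 12*z - 24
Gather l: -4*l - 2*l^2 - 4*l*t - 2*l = -2*l^2 + l*(-4*t - 6)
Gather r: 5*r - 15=5*r - 15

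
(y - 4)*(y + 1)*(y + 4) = y^3 + y^2 - 16*y - 16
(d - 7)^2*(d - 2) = d^3 - 16*d^2 + 77*d - 98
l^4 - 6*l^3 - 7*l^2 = l^2*(l - 7)*(l + 1)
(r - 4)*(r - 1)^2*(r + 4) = r^4 - 2*r^3 - 15*r^2 + 32*r - 16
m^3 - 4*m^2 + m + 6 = (m - 3)*(m - 2)*(m + 1)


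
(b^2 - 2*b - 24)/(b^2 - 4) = (b^2 - 2*b - 24)/(b^2 - 4)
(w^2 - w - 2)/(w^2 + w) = (w - 2)/w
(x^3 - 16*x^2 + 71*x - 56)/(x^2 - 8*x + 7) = x - 8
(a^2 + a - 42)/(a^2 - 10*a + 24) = (a + 7)/(a - 4)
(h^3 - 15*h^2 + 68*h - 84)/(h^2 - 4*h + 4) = (h^2 - 13*h + 42)/(h - 2)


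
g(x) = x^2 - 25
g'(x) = 2*x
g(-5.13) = 1.32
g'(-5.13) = -10.26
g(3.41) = -13.37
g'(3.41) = 6.82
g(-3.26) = -14.37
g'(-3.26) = -6.52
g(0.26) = -24.93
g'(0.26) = 0.52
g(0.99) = -24.02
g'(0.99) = 1.98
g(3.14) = -15.14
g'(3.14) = 6.28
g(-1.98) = -21.08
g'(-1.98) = -3.96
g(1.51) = -22.72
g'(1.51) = 3.02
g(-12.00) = 119.00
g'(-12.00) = -24.00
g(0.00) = -25.00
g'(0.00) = 0.00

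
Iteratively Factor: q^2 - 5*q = (q - 5)*(q)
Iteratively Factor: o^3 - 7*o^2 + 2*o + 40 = (o - 4)*(o^2 - 3*o - 10) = (o - 4)*(o + 2)*(o - 5)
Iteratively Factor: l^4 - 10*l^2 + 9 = (l + 3)*(l^3 - 3*l^2 - l + 3) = (l - 1)*(l + 3)*(l^2 - 2*l - 3) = (l - 3)*(l - 1)*(l + 3)*(l + 1)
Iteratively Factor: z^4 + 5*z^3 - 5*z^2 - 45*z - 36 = (z + 3)*(z^3 + 2*z^2 - 11*z - 12) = (z - 3)*(z + 3)*(z^2 + 5*z + 4) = (z - 3)*(z + 1)*(z + 3)*(z + 4)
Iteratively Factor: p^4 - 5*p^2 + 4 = (p - 1)*(p^3 + p^2 - 4*p - 4) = (p - 1)*(p + 1)*(p^2 - 4) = (p - 1)*(p + 1)*(p + 2)*(p - 2)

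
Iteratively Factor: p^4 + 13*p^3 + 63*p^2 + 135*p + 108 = (p + 4)*(p^3 + 9*p^2 + 27*p + 27) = (p + 3)*(p + 4)*(p^2 + 6*p + 9) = (p + 3)^2*(p + 4)*(p + 3)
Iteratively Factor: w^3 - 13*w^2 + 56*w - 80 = (w - 4)*(w^2 - 9*w + 20) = (w - 5)*(w - 4)*(w - 4)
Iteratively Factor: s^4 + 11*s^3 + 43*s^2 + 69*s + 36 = (s + 1)*(s^3 + 10*s^2 + 33*s + 36) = (s + 1)*(s + 3)*(s^2 + 7*s + 12) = (s + 1)*(s + 3)*(s + 4)*(s + 3)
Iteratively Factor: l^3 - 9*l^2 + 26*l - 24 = (l - 4)*(l^2 - 5*l + 6) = (l - 4)*(l - 3)*(l - 2)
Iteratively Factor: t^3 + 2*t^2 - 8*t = (t)*(t^2 + 2*t - 8) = t*(t + 4)*(t - 2)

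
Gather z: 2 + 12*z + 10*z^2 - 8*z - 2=10*z^2 + 4*z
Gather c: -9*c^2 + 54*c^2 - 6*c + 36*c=45*c^2 + 30*c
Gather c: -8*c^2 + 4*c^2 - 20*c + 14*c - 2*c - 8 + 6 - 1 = -4*c^2 - 8*c - 3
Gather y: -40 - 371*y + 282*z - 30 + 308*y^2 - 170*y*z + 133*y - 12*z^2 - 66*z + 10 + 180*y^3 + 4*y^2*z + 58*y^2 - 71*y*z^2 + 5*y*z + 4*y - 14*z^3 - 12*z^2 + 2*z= 180*y^3 + y^2*(4*z + 366) + y*(-71*z^2 - 165*z - 234) - 14*z^3 - 24*z^2 + 218*z - 60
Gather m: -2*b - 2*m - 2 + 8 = -2*b - 2*m + 6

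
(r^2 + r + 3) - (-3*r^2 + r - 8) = 4*r^2 + 11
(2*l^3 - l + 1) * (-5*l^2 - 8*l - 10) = -10*l^5 - 16*l^4 - 15*l^3 + 3*l^2 + 2*l - 10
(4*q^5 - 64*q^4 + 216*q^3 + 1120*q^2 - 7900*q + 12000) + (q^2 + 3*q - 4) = 4*q^5 - 64*q^4 + 216*q^3 + 1121*q^2 - 7897*q + 11996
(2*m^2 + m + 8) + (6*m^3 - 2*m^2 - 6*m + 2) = 6*m^3 - 5*m + 10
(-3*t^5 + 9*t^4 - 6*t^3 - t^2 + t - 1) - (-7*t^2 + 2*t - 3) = -3*t^5 + 9*t^4 - 6*t^3 + 6*t^2 - t + 2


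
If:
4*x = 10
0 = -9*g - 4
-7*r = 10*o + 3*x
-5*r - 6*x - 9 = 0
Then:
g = -4/9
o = 261/100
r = -24/5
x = 5/2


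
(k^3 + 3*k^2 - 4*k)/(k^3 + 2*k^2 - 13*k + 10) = k*(k + 4)/(k^2 + 3*k - 10)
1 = 1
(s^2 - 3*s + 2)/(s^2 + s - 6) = (s - 1)/(s + 3)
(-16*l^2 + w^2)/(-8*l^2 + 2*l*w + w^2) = (-4*l + w)/(-2*l + w)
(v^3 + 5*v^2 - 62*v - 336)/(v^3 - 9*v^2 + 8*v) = (v^2 + 13*v + 42)/(v*(v - 1))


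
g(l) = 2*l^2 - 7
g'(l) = 4*l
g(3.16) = 12.97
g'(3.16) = 12.64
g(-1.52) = -2.38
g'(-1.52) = -6.08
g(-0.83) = -5.62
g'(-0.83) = -3.32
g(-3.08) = 11.97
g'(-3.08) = -12.32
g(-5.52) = 53.94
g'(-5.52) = -22.08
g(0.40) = -6.68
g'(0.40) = 1.60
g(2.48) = 5.30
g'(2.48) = 9.92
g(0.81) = -5.69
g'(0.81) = 3.24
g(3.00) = 11.00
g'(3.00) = 12.00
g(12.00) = 281.00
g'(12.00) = 48.00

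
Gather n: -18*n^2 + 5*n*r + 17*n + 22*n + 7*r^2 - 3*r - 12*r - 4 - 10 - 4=-18*n^2 + n*(5*r + 39) + 7*r^2 - 15*r - 18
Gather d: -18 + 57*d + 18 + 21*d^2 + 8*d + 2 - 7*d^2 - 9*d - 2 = 14*d^2 + 56*d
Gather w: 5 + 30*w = 30*w + 5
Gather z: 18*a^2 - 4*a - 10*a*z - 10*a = 18*a^2 - 10*a*z - 14*a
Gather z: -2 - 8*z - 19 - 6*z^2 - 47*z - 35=-6*z^2 - 55*z - 56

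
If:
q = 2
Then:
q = 2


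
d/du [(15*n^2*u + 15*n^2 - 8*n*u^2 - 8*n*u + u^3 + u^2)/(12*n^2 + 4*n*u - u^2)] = (180*n^4 - 192*n^3*u - 156*n^3 + 19*n^2*u^2 + 54*n^2*u + 8*n*u^3 - 4*n*u^2 - u^4)/(144*n^4 + 96*n^3*u - 8*n^2*u^2 - 8*n*u^3 + u^4)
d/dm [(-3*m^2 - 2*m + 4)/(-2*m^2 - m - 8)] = (-m^2 + 64*m + 20)/(4*m^4 + 4*m^3 + 33*m^2 + 16*m + 64)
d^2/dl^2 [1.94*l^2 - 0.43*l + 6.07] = 3.88000000000000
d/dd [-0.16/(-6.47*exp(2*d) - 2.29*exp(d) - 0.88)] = (-2.0704*exp(d) - 0.3664)*exp(d)/(6.47*exp(2*d) + 2.29*exp(d) + 0.88)^2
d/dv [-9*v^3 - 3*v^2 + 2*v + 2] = -27*v^2 - 6*v + 2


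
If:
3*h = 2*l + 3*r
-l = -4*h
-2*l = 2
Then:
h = -1/4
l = -1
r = 5/12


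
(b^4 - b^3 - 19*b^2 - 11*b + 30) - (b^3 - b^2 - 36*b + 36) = b^4 - 2*b^3 - 18*b^2 + 25*b - 6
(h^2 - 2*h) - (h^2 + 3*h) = -5*h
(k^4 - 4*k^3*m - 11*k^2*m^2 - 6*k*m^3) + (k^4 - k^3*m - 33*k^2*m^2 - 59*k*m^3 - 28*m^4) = 2*k^4 - 5*k^3*m - 44*k^2*m^2 - 65*k*m^3 - 28*m^4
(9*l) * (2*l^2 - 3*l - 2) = 18*l^3 - 27*l^2 - 18*l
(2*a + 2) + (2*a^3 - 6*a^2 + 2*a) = 2*a^3 - 6*a^2 + 4*a + 2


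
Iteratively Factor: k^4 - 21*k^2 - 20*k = (k + 4)*(k^3 - 4*k^2 - 5*k) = k*(k + 4)*(k^2 - 4*k - 5) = k*(k + 1)*(k + 4)*(k - 5)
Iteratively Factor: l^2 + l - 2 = (l - 1)*(l + 2)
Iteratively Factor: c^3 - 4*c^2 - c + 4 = (c + 1)*(c^2 - 5*c + 4) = (c - 1)*(c + 1)*(c - 4)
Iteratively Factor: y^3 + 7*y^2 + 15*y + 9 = (y + 3)*(y^2 + 4*y + 3) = (y + 1)*(y + 3)*(y + 3)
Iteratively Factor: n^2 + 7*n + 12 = (n + 3)*(n + 4)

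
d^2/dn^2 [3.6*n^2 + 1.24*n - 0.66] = 7.20000000000000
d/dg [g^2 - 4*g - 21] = 2*g - 4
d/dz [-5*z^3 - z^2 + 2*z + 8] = -15*z^2 - 2*z + 2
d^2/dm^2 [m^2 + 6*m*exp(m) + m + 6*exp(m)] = 6*m*exp(m) + 18*exp(m) + 2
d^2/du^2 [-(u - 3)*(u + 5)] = -2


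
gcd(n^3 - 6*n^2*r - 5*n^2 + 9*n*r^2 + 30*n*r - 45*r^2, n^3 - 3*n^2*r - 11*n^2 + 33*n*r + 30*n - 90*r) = -n^2 + 3*n*r + 5*n - 15*r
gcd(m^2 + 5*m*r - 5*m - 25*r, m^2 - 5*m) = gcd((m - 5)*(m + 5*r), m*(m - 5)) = m - 5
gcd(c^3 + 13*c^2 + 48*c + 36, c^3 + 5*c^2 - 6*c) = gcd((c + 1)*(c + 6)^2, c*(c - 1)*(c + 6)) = c + 6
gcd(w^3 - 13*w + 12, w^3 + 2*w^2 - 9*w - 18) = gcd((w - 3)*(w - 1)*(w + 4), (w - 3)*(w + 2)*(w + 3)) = w - 3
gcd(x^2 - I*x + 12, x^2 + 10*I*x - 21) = x + 3*I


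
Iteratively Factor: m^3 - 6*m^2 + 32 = (m - 4)*(m^2 - 2*m - 8) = (m - 4)*(m + 2)*(m - 4)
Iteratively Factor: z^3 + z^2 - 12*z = (z)*(z^2 + z - 12) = z*(z + 4)*(z - 3)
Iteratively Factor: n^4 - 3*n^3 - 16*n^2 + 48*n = (n + 4)*(n^3 - 7*n^2 + 12*n) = (n - 3)*(n + 4)*(n^2 - 4*n) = (n - 4)*(n - 3)*(n + 4)*(n)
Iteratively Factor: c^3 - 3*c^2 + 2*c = (c - 2)*(c^2 - c) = c*(c - 2)*(c - 1)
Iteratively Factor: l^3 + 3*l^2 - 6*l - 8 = (l - 2)*(l^2 + 5*l + 4) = (l - 2)*(l + 1)*(l + 4)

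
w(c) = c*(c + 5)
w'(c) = 2*c + 5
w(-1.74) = -5.67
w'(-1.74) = 1.52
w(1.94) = 13.46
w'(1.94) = 8.88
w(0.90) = 5.31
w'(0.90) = 6.80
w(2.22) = 16.03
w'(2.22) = 9.44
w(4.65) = 44.87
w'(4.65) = 14.30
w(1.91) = 13.20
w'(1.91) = 8.82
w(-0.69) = -2.97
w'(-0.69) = 3.62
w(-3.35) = -5.53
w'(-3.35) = -1.70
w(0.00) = 0.00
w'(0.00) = 5.00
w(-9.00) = 36.00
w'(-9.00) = -13.00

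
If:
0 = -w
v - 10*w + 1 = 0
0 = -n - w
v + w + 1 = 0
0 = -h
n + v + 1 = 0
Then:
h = 0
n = 0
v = -1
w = 0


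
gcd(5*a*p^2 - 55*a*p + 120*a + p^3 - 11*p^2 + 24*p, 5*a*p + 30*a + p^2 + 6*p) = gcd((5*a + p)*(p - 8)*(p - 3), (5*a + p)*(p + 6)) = 5*a + p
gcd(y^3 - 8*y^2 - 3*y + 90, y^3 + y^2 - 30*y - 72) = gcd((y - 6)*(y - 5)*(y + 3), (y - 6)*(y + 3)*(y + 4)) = y^2 - 3*y - 18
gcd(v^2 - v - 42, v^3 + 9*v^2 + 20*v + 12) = v + 6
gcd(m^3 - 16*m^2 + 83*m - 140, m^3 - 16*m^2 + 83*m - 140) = m^3 - 16*m^2 + 83*m - 140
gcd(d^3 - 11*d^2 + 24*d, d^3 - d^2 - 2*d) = d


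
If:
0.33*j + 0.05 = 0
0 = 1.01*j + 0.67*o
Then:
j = -0.15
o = 0.23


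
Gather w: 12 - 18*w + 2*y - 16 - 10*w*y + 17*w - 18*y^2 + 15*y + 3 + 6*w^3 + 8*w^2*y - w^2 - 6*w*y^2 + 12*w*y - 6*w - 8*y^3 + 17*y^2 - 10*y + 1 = 6*w^3 + w^2*(8*y - 1) + w*(-6*y^2 + 2*y - 7) - 8*y^3 - y^2 + 7*y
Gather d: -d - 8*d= -9*d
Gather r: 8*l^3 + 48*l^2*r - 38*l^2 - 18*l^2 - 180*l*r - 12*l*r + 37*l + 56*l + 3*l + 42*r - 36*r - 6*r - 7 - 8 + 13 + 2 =8*l^3 - 56*l^2 + 96*l + r*(48*l^2 - 192*l)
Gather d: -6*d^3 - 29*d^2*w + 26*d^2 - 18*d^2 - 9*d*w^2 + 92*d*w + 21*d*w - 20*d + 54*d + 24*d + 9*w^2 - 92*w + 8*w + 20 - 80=-6*d^3 + d^2*(8 - 29*w) + d*(-9*w^2 + 113*w + 58) + 9*w^2 - 84*w - 60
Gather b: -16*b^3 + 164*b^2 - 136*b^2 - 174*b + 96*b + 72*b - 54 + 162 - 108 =-16*b^3 + 28*b^2 - 6*b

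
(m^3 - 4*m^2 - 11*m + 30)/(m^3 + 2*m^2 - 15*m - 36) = (m^2 - 7*m + 10)/(m^2 - m - 12)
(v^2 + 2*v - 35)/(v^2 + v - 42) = (v - 5)/(v - 6)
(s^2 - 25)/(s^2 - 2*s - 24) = (25 - s^2)/(-s^2 + 2*s + 24)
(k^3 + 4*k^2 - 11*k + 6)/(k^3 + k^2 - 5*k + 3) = (k + 6)/(k + 3)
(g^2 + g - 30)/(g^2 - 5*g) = (g + 6)/g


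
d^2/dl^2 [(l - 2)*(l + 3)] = 2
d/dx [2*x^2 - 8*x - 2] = 4*x - 8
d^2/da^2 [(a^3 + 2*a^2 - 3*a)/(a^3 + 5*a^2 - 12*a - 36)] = 6*(-a^6 + 9*a^5 + 81*a^4 + 279*a^3 + 576*a^2 + 756*a + 1296)/(a^9 + 15*a^8 + 39*a^7 - 343*a^6 - 1548*a^5 + 2052*a^4 + 15120*a^3 + 3888*a^2 - 46656*a - 46656)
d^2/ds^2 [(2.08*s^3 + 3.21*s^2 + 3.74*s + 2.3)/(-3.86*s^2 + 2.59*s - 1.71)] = (-2.8421709430404e-14*s^5 - 176.079516*s^3 - 23.214252*s^2 + 249.588816*s - 52.395394)/(57.512456*s^6 - 115.769892*s^5 + 154.114746*s^4 - 119.947303*s^3 + 68.273631*s^2 - 22.720257*s + 5.000211)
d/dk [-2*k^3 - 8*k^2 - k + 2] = -6*k^2 - 16*k - 1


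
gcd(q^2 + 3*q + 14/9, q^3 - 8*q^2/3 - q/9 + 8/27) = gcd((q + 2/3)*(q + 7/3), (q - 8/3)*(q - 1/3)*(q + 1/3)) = 1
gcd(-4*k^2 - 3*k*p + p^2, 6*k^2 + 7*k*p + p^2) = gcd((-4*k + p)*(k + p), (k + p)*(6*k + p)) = k + p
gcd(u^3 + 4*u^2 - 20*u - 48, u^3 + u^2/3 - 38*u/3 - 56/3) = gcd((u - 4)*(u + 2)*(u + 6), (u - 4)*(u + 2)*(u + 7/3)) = u^2 - 2*u - 8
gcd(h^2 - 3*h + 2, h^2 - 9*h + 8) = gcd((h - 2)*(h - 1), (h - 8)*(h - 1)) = h - 1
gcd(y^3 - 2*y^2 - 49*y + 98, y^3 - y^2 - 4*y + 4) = y - 2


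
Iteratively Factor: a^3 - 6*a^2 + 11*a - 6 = (a - 3)*(a^2 - 3*a + 2) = (a - 3)*(a - 1)*(a - 2)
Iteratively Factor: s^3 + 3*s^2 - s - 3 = (s + 1)*(s^2 + 2*s - 3) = (s - 1)*(s + 1)*(s + 3)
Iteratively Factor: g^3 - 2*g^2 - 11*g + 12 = (g - 1)*(g^2 - g - 12) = (g - 4)*(g - 1)*(g + 3)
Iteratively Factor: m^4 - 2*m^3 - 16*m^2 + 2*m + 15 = (m + 3)*(m^3 - 5*m^2 - m + 5) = (m - 5)*(m + 3)*(m^2 - 1) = (m - 5)*(m - 1)*(m + 3)*(m + 1)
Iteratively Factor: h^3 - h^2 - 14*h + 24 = (h - 2)*(h^2 + h - 12) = (h - 3)*(h - 2)*(h + 4)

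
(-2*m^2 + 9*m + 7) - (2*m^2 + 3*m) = -4*m^2 + 6*m + 7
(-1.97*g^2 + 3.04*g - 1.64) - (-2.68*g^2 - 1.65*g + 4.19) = 0.71*g^2 + 4.69*g - 5.83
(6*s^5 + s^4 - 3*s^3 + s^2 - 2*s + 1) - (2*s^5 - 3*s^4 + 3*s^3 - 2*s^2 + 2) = 4*s^5 + 4*s^4 - 6*s^3 + 3*s^2 - 2*s - 1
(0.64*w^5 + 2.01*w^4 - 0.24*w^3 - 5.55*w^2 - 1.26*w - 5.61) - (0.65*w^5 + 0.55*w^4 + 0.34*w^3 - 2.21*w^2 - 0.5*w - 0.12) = -0.01*w^5 + 1.46*w^4 - 0.58*w^3 - 3.34*w^2 - 0.76*w - 5.49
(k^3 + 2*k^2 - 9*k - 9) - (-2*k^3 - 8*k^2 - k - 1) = 3*k^3 + 10*k^2 - 8*k - 8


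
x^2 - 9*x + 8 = (x - 8)*(x - 1)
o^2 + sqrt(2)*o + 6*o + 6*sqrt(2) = (o + 6)*(o + sqrt(2))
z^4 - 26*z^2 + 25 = (z - 5)*(z - 1)*(z + 1)*(z + 5)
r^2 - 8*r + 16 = (r - 4)^2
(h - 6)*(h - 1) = h^2 - 7*h + 6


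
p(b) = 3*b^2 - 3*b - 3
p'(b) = 6*b - 3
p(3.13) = 17.00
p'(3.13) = 15.78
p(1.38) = -1.43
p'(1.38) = 5.28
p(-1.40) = 7.08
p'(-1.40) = -11.40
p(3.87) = 30.32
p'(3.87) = 20.22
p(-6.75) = 153.94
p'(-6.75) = -43.50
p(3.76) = 28.13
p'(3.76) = 19.56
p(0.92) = -3.22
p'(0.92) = 2.52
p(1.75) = 0.94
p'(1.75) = 7.50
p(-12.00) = 465.00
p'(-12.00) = -75.00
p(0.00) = -3.00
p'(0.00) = -3.00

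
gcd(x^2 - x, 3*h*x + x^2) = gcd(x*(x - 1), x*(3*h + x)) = x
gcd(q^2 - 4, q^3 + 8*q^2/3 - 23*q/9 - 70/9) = q + 2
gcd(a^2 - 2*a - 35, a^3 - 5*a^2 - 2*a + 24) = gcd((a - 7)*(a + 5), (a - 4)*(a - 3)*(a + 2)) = 1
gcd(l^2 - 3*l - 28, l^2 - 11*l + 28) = l - 7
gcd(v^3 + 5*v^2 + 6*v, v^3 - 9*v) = v^2 + 3*v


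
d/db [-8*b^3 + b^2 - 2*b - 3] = -24*b^2 + 2*b - 2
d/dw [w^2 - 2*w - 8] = 2*w - 2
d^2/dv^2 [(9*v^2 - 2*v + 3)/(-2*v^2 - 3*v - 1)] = 4*(31*v^3 + 9*v^2 - 33*v - 18)/(8*v^6 + 36*v^5 + 66*v^4 + 63*v^3 + 33*v^2 + 9*v + 1)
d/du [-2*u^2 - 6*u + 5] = -4*u - 6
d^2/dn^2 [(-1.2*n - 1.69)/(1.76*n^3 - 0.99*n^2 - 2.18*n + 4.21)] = (-22.30272*n^5 - 50.274048*n^4 + 35.553936*n^3 + 135.665178*n^2 + 23.240316*n - 52.177334)/(5.451776*n^9 - 9.199872*n^8 - 15.083376*n^7 + 60.942981*n^6 - 25.330206*n^5 - 98.653533*n^4 + 137.739148*n^3 + 7.382235*n^2 - 115.915614*n + 74.618461)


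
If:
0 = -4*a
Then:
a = 0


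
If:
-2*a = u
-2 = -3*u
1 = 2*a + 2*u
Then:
No Solution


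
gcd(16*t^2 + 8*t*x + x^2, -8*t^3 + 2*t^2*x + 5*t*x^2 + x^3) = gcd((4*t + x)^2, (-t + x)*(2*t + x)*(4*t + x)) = 4*t + x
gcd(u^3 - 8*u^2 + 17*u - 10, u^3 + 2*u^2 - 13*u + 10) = u^2 - 3*u + 2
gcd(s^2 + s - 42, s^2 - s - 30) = s - 6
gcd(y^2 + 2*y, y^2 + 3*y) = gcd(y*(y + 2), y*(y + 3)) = y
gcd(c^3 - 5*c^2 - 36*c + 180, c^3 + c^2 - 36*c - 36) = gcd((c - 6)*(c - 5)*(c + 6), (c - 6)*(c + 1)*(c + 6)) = c^2 - 36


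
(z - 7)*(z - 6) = z^2 - 13*z + 42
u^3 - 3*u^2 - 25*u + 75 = (u - 5)*(u - 3)*(u + 5)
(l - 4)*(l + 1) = l^2 - 3*l - 4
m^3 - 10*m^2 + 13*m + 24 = (m - 8)*(m - 3)*(m + 1)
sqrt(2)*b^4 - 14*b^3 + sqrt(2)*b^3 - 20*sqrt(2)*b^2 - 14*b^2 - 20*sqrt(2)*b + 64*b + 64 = (b - 8*sqrt(2))*(b - sqrt(2))*(b + 2*sqrt(2))*(sqrt(2)*b + sqrt(2))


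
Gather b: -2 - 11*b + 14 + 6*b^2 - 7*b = 6*b^2 - 18*b + 12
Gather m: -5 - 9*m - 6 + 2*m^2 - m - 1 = 2*m^2 - 10*m - 12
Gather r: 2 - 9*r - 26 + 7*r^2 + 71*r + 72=7*r^2 + 62*r + 48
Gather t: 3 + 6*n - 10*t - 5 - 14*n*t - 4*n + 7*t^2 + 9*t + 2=2*n + 7*t^2 + t*(-14*n - 1)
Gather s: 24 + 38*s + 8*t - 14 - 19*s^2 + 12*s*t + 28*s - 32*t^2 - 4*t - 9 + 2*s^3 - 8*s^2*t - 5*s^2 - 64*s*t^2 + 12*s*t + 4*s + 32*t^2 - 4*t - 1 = 2*s^3 + s^2*(-8*t - 24) + s*(-64*t^2 + 24*t + 70)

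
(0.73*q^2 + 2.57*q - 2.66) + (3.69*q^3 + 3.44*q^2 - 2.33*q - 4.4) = 3.69*q^3 + 4.17*q^2 + 0.24*q - 7.06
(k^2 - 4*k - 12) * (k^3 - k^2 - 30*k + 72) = k^5 - 5*k^4 - 38*k^3 + 204*k^2 + 72*k - 864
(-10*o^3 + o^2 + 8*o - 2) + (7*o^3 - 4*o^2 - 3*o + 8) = -3*o^3 - 3*o^2 + 5*o + 6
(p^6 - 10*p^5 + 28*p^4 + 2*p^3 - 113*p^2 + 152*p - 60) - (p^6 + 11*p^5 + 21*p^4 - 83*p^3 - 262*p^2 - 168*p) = -21*p^5 + 7*p^4 + 85*p^3 + 149*p^2 + 320*p - 60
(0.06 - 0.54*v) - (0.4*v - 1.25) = 1.31 - 0.94*v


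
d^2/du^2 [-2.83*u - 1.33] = 0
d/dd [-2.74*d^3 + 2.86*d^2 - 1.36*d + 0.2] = -8.22*d^2 + 5.72*d - 1.36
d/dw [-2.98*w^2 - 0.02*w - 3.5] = -5.96*w - 0.02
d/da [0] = 0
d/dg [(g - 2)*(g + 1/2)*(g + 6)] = 3*g^2 + 9*g - 10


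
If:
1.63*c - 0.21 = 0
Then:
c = 0.13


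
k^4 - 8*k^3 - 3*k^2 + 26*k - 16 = (k - 8)*(k - 1)^2*(k + 2)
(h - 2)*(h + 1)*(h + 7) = h^3 + 6*h^2 - 9*h - 14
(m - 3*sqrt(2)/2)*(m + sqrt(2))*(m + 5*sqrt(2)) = m^3 + 9*sqrt(2)*m^2/2 - 8*m - 15*sqrt(2)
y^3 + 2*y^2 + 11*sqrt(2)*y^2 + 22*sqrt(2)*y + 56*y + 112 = (y + 2)*(y + 4*sqrt(2))*(y + 7*sqrt(2))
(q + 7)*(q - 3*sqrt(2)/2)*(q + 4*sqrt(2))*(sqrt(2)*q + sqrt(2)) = sqrt(2)*q^4 + 5*q^3 + 8*sqrt(2)*q^3 - 5*sqrt(2)*q^2 + 40*q^2 - 96*sqrt(2)*q + 35*q - 84*sqrt(2)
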